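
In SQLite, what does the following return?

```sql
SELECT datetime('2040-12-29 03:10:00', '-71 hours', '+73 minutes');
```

2040-12-26 05:23:00

-71 hours from 2040-12-29 03:10:00 is 2040-12-26 04:10:00 (crosses midnight).
73 minutes = 1h 13m; +73 minutes from 2040-12-26 04:10:00 is 2040-12-26 05:23:00.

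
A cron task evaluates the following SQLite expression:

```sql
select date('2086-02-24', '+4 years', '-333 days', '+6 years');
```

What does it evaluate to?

Adding +4 years to 2086-02-24 gives 2090-02-24.
Applying '-333 days' to 2090-02-24: counting 333 days back gives 2089-03-28.
Adding +6 years to 2089-03-28 gives 2095-03-28.

2095-03-28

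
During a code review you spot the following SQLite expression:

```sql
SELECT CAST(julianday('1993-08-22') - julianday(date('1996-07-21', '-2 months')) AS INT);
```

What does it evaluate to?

-1003

Adding -2 months to 1996-07-21 gives 1996-05-21.
9 days remain in August 1993 after the 22nd (31 − 22).
Full months from September 1993 through April 1996 contribute their day counts.
Then 21 days into May 1996.
Total: 9 + 30 + 31 + 30 + 31 + 31 + 28 + 31 + 30 + 31 + 30 + 31 + 31 + 30 + 31 + 30 + 31 + 31 + 28 + 31 + 30 + 31 + 30 + 31 + 31 + 30 + 31 + 30 + 31 + 31 + 29 + 31 + 30 + 21 = 1003.
The subtraction is earlier − later, so the result is −1003 → -1003.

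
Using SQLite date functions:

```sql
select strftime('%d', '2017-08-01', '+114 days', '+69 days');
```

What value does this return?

31

First apply '+114 days', '+69 days': 2017-08-01 → 2018-01-31.
`%d` extracts the 2-digit day of month: 31.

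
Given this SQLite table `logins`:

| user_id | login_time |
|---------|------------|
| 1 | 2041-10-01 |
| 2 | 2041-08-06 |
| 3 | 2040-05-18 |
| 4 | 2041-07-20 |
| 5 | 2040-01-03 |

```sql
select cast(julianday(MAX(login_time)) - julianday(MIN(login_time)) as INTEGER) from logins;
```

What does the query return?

637

MIN = 2040-01-03, MAX = 2041-10-01.
28 days remain in January 2040 after the 3rd (31 − 3).
Full months from February 2040 through September 2041 contribute their day counts.
Then 1 day into October 2041.
Total: 28 + 29 + 31 + 30 + 31 + 30 + 31 + 31 + 30 + 31 + 30 + 31 + 31 + 28 + 31 + 30 + 31 + 30 + 31 + 31 + 30 + 1 = 637.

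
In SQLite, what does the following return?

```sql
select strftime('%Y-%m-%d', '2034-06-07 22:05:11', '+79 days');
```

First apply '+79 days': 2034-06-07 22:05:11 → 2034-08-25 22:05:11.
`%Y-%m-%d` extracts the ISO date: 2034-08-25.

2034-08-25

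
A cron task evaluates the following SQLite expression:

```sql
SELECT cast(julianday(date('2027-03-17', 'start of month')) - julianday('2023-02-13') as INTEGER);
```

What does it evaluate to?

1477

`start of month` rewinds 2027-03-17 to 2027-03-01.
15 days remain in February 2023 after the 13th (28 − 13).
Full months from March 2023 through February 2027 contribute their day counts.
Then 1 day into March 2027.
Total: 15 + 31 + 30 + 31 + 30 + 31 + 31 + 30 + 31 + 30 + 31 + 31 + 29 + 31 + 30 + 31 + 30 + 31 + 31 + 30 + 31 + 30 + 31 + 31 + 28 + 31 + 30 + 31 + 30 + 31 + 31 + 30 + 31 + 30 + 31 + 31 + 28 + 31 + 30 + 31 + 30 + 31 + 31 + 30 + 31 + 30 + 31 + 31 + 28 + 1 = 1477.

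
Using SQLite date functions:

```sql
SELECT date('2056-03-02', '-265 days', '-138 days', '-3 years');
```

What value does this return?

Applying '-265 days' to 2056-03-02: counting 265 days back gives 2055-06-11.
Applying '-138 days' to 2055-06-11: counting 138 days back gives 2055-01-24.
Adding -3 years to 2055-01-24 gives 2052-01-24.

2052-01-24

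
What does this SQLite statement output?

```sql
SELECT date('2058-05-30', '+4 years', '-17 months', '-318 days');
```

2060-02-16

Adding +4 years to 2058-05-30 gives 2062-05-30.
Adding -17 months to 2062-05-30 gives 2060-12-30.
Applying '-318 days' to 2060-12-30: counting 318 days back gives 2060-02-16.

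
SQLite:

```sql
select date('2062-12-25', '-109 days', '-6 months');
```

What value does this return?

2062-03-07

Applying '-109 days' to 2062-12-25: counting 109 days back gives 2062-09-07.
Adding -6 months to 2062-09-07 gives 2062-03-07.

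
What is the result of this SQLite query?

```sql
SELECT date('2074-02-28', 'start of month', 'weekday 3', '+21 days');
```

`start of month` rewinds 2074-02-28 to 2074-02-01.
`weekday 3` advances to the next Wednesday; 2074-02-01 is a Thursday, so it moves forward to 2074-02-07.
Advancing 21 more days within February lands on 2074-02-28.

2074-02-28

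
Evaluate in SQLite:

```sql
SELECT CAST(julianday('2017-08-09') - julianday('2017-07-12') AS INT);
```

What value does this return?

19 days remain in July 2017 after the 12th (31 − 12).
Then 9 days into August 2017.
Total: 19 + 9 = 28.

28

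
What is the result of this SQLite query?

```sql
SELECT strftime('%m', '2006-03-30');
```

03

`%m` extracts the 2-digit month (01-12): 03.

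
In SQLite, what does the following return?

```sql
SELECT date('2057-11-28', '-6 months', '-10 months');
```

Adding -6 months to 2057-11-28 gives 2057-05-28.
Adding -10 months to 2057-05-28 gives 2056-07-28.

2056-07-28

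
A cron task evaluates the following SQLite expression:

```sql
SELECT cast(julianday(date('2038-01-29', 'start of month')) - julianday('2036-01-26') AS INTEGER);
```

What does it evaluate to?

`start of month` rewinds 2038-01-29 to 2038-01-01.
5 days remain in January 2036 after the 26th (31 − 26).
Full months from February 2036 through December 2037 contribute their day counts.
Then 1 day into January 2038.
Total: 5 + 29 + 31 + 30 + 31 + 30 + 31 + 31 + 30 + 31 + 30 + 31 + 31 + 28 + 31 + 30 + 31 + 30 + 31 + 31 + 30 + 31 + 30 + 31 + 1 = 706.

706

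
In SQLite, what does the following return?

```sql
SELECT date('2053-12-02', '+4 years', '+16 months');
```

2059-04-02

Adding +4 years to 2053-12-02 gives 2057-12-02.
Adding +16 months to 2057-12-02 gives 2059-04-02.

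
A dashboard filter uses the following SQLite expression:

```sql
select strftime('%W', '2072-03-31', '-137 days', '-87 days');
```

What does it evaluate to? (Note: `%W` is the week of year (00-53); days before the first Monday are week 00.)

First apply '-137 days', '-87 days': 2072-03-31 → 2071-08-20.
2071-08-20 is a Thursday. SQLite's %W counts Mondays since the year started; the result is 33.

33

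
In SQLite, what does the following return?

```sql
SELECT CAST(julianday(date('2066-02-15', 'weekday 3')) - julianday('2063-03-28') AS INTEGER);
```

`weekday 3` advances to the next Wednesday; 2066-02-15 is a Monday, so it moves forward to 2066-02-17.
3 days remain in March 2063 after the 28th (31 − 28).
Full months from April 2063 through January 2066 contribute their day counts.
Then 17 days into February 2066.
Total: 3 + 30 + 31 + 30 + 31 + 31 + 30 + 31 + 30 + 31 + 31 + 29 + 31 + 30 + 31 + 30 + 31 + 31 + 30 + 31 + 30 + 31 + 31 + 28 + 31 + 30 + 31 + 30 + 31 + 31 + 30 + 31 + 30 + 31 + 31 + 17 = 1057.

1057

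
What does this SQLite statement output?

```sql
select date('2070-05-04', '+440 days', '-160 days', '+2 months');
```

2071-04-08

Applying '+440 days' to 2070-05-04: counting 440 days forward gives 2071-07-18.
Applying '-160 days' to 2071-07-18: counting 160 days back gives 2071-02-08.
Adding +2 months to 2071-02-08 gives 2071-04-08.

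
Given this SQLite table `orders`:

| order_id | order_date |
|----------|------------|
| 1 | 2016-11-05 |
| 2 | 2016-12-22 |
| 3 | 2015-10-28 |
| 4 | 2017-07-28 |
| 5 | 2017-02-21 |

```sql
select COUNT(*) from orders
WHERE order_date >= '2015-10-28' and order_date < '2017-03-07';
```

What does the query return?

Rows in [2015-10-28, 2017-03-07): 2016-11-05, 2016-12-22, 2015-10-28, 2017-02-21 → 4 rows.

4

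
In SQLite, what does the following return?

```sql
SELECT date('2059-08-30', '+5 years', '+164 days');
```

Adding +5 years to 2059-08-30 gives 2064-08-30.
Applying '+164 days' to 2064-08-30: counting 164 days forward gives 2065-02-10.

2065-02-10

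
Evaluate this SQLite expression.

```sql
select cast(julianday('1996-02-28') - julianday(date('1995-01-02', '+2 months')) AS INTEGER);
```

Adding +2 months to 1995-01-02 gives 1995-03-02.
29 days remain in March 1995 after the 2nd (31 − 2).
Full months from April 1995 through January 1996 contribute their day counts.
Then 28 days into February 1996.
Total: 29 + 30 + 31 + 30 + 31 + 31 + 30 + 31 + 30 + 31 + 31 + 28 = 363.

363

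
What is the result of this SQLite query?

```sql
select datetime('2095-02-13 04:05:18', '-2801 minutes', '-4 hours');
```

2801 minutes = 46h 41m; -2801 minutes from 2095-02-13 04:05:18 is 2095-02-11 05:24:18 (crosses midnight).
-4 hours from 2095-02-11 05:24:18 is 2095-02-11 01:24:18.

2095-02-11 01:24:18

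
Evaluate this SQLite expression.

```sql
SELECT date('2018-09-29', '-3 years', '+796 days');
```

2017-12-03

Adding -3 years to 2018-09-29 gives 2015-09-29.
Applying '+796 days' to 2015-09-29: counting 796 days forward gives 2017-12-03.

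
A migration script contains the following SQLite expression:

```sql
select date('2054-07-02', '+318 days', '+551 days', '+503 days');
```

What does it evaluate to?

Applying '+318 days' to 2054-07-02: counting 318 days forward gives 2055-05-16.
Applying '+551 days' to 2055-05-16: counting 551 days forward gives 2056-11-17.
Applying '+503 days' to 2056-11-17: counting 503 days forward gives 2058-04-04.

2058-04-04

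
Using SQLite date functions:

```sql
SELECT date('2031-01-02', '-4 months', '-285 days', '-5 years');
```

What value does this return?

2024-11-21

Adding -4 months to 2031-01-02 gives 2030-09-02.
Applying '-285 days' to 2030-09-02: counting 285 days back gives 2029-11-21.
Adding -5 years to 2029-11-21 gives 2024-11-21.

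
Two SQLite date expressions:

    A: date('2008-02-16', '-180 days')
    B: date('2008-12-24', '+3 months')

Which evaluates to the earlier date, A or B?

A

A = 2007-08-20.
B = 2009-03-24.
A is earlier.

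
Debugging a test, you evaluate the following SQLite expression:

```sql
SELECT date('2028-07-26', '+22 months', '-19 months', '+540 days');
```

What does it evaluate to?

2030-04-19

Adding +22 months to 2028-07-26 gives 2030-05-26.
Adding -19 months to 2030-05-26 gives 2028-10-26.
Applying '+540 days' to 2028-10-26: counting 540 days forward gives 2030-04-19.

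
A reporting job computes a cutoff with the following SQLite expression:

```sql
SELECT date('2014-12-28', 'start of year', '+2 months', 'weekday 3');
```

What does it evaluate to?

`start of year` rewinds 2014-12-28 to 2014-01-01.
Adding +2 months to 2014-01-01 gives 2014-03-01.
`weekday 3` advances to the next Wednesday; 2014-03-01 is a Saturday, so it moves forward to 2014-03-05.

2014-03-05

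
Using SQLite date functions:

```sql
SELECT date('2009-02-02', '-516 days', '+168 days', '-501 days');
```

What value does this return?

Applying '-516 days' to 2009-02-02: counting 516 days back gives 2007-09-05.
Applying '+168 days' to 2007-09-05: counting 168 days forward gives 2008-02-20.
Applying '-501 days' to 2008-02-20: counting 501 days back gives 2006-10-07.

2006-10-07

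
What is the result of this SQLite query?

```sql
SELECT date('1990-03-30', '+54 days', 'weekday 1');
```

Applying '+54 days' to 1990-03-30: counting 54 days forward gives 1990-05-23.
`weekday 1` advances to the next Monday; 1990-05-23 is a Wednesday, so it moves forward to 1990-05-28.

1990-05-28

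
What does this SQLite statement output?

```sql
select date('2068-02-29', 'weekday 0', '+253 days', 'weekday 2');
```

`weekday 0` advances to the next Sunday; 2068-02-29 is a Wednesday, so it moves forward to 2068-03-04.
Applying '+253 days' to 2068-03-04: counting 253 days forward gives 2068-11-12.
`weekday 2` advances to the next Tuesday; 2068-11-12 is a Monday, so it moves forward to 2068-11-13.

2068-11-13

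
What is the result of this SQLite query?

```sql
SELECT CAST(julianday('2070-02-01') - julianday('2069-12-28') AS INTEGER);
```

35

3 days remain in December 2069 after the 28th (31 − 28).
January 2070: 31 days.
Then 1 day into February 2070.
Total: 3 + 31 + 1 = 35.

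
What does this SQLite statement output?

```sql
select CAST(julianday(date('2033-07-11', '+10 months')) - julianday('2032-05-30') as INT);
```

711

Adding +10 months to 2033-07-11 gives 2034-05-11.
1 day remains in May 2032 after the 30th (31 − 30).
Full months from June 2032 through April 2034 contribute their day counts.
Then 11 days into May 2034.
Total: 1 + 30 + 31 + 31 + 30 + 31 + 30 + 31 + 31 + 28 + 31 + 30 + 31 + 30 + 31 + 31 + 30 + 31 + 30 + 31 + 31 + 28 + 31 + 30 + 11 = 711.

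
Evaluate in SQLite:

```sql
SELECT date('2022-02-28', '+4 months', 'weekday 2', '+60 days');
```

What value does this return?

2022-08-27

Adding +4 months to 2022-02-28 gives 2022-06-28.
`weekday 2` advances to the next Tuesday; 2022-06-28 is already a Tuesday, so it stays at 2022-06-28.
Applying '+60 days' to 2022-06-28: counting 60 days forward gives 2022-08-27.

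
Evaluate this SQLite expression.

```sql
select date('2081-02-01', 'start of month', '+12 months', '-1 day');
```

`start of month` rewinds 2081-02-01 to 2081-02-01.
Adding +12 months to 2081-02-01 gives 2082-02-01.
Going back 1 day from 2082-02-01 reaches 2082-01-31 (last day of January, 31 days).

2082-01-31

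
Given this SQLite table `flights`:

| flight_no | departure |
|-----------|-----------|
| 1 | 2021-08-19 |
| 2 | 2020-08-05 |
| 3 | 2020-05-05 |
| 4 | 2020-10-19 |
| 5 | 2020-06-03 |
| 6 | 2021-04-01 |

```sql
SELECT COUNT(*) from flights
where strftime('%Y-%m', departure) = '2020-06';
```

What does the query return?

1

Rows with year-month 2020-06: 2020-06-03 → 1.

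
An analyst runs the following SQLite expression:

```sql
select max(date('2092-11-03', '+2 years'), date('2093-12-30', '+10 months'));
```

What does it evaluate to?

date('2092-11-03', '+2 years') → 2094-11-03.
date('2093-12-30', '+10 months') → 2094-10-30.
Later of the two is 2094-11-03.

2094-11-03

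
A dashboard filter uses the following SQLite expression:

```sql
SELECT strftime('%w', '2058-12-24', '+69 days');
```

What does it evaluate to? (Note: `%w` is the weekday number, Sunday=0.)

First apply '+69 days': 2058-12-24 → 2059-03-03.
2059-03-03 is a Monday; with Sunday=0 that is 1.

1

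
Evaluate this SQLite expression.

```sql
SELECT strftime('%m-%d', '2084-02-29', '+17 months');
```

07-29

First apply '+17 months': 2084-02-29 → 2085-07-29.
`%m-%d` extracts the month-day: 07-29.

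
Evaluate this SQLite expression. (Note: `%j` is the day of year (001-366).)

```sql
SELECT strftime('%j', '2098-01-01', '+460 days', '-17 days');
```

First apply '+460 days', '-17 days': 2098-01-01 → 2099-03-20.
Day-of-year for 2099-03-20: days since 2099-01-01 inclusive = 79, zero-padded to 079.

079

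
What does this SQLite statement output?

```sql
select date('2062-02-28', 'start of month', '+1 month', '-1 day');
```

`start of month` rewinds 2062-02-28 to 2062-02-01.
Adding +1 month to 2062-02-01 gives 2062-03-01.
Going back 1 day from 2062-03-01 reaches 2062-02-28 (last day of February, 28 days).

2062-02-28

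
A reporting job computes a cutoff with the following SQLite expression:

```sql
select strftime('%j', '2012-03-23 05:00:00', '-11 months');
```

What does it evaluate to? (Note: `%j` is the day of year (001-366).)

113

First apply '-11 months': 2012-03-23 05:00:00 → 2011-04-23 05:00:00.
Day-of-year for 2011-04-23: days since 2011-01-01 inclusive = 113, zero-padded to 113.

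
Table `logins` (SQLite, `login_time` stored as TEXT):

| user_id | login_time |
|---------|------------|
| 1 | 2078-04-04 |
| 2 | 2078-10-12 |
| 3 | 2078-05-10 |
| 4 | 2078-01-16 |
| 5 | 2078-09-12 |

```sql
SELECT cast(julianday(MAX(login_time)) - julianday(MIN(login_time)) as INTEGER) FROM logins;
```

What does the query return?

269

MIN = 2078-01-16, MAX = 2078-10-12.
15 days remain in January 2078 after the 16th (31 − 16).
Full months from February 2078 through September 2078 contribute their day counts.
Then 12 days into October 2078.
Total: 15 + 28 + 31 + 30 + 31 + 30 + 31 + 31 + 30 + 12 = 269.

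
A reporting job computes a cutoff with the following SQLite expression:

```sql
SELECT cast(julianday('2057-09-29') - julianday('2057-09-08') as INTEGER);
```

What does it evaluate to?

21

Both dates are in September 2057: 29 − 8 = 21.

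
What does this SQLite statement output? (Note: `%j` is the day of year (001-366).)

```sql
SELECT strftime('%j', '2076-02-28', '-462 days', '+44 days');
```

First apply '-462 days', '+44 days': 2076-02-28 → 2075-01-06.
Day-of-year for 2075-01-06: days since 2075-01-01 inclusive = 6, zero-padded to 006.

006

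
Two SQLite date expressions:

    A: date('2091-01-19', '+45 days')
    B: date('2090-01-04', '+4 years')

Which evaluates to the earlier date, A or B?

A

A = 2091-03-05.
B = 2094-01-04.
A is earlier.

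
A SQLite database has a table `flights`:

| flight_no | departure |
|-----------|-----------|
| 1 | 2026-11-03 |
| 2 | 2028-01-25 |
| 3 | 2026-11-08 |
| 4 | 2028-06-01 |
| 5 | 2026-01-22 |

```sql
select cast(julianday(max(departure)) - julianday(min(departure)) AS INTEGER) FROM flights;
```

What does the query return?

861

MIN = 2026-01-22, MAX = 2028-06-01.
9 days remain in January 2026 after the 22nd (31 − 22).
Full months from February 2026 through May 2028 contribute their day counts.
Then 1 day into June 2028.
Total: 9 + 28 + 31 + 30 + 31 + 30 + 31 + 31 + 30 + 31 + 30 + 31 + 31 + 28 + 31 + 30 + 31 + 30 + 31 + 31 + 30 + 31 + 30 + 31 + 31 + 29 + 31 + 30 + 31 + 1 = 861.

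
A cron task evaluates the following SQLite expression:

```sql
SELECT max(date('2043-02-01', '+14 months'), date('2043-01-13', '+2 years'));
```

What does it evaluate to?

2045-01-13

date('2043-02-01', '+14 months') → 2044-04-01.
date('2043-01-13', '+2 years') → 2045-01-13.
Later of the two is 2045-01-13.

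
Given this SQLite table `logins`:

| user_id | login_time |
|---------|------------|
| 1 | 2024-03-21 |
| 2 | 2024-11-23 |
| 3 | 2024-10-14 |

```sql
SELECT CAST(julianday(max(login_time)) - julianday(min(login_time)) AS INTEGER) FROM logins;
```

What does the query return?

MIN = 2024-03-21, MAX = 2024-11-23.
10 days remain in March 2024 after the 21st (31 − 21).
Full months from April 2024 through October 2024 contribute their day counts.
Then 23 days into November 2024.
Total: 10 + 30 + 31 + 30 + 31 + 31 + 30 + 31 + 23 = 247.

247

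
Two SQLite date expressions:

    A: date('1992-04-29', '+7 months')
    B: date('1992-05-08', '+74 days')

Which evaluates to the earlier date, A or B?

A = 1992-11-29.
B = 1992-07-21.
B is earlier.

B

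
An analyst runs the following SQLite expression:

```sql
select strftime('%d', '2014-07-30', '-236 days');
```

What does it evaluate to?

First apply '-236 days': 2014-07-30 → 2013-12-06.
`%d` extracts the 2-digit day of month: 06.

06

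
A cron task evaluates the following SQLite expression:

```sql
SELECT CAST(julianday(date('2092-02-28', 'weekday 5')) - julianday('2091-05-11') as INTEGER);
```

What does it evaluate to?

294

`weekday 5` advances to the next Friday; 2092-02-28 is a Thursday, so it moves forward to 2092-02-29.
20 days remain in May 2091 after the 11th (31 − 11).
Full months from June 2091 through January 2092 contribute their day counts.
Then 29 days into February 2092.
Total: 20 + 30 + 31 + 31 + 30 + 31 + 30 + 31 + 31 + 29 = 294.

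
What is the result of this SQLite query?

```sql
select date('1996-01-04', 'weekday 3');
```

`weekday 3` advances to the next Wednesday; 1996-01-04 is a Thursday, so it moves forward to 1996-01-10.

1996-01-10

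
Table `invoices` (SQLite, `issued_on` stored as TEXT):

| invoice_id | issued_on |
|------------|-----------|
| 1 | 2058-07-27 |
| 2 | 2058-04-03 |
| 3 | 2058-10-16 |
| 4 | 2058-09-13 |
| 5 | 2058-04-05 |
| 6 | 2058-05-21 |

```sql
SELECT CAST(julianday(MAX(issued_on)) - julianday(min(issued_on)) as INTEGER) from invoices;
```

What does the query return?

196

MIN = 2058-04-03, MAX = 2058-10-16.
27 days remain in April 2058 after the 3rd (30 − 3).
May 2058: 31 days.
June 2058: 30 days.
July 2058: 31 days.
August 2058: 31 days.
September 2058: 30 days.
Then 16 days into October 2058.
Total: 27 + 31 + 30 + 31 + 31 + 30 + 16 = 196.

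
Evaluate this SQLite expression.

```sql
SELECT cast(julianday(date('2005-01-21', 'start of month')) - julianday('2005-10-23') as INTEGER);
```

-295

`start of month` rewinds 2005-01-21 to 2005-01-01.
30 days remain in January 2005 after the 1st (31 − 1).
Full months from February 2005 through September 2005 contribute their day counts.
Then 23 days into October 2005.
Total: 30 + 28 + 31 + 30 + 31 + 30 + 31 + 31 + 30 + 23 = 295.
The subtraction is earlier − later, so the result is −295 → -295.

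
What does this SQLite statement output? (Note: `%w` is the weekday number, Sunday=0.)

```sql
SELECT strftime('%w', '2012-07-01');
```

0

2012-07-01 is a Sunday; with Sunday=0 that is 0.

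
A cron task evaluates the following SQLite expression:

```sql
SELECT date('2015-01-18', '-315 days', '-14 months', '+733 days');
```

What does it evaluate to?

Applying '-315 days' to 2015-01-18: counting 315 days back gives 2014-03-09.
Adding -14 months to 2014-03-09 gives 2013-01-09.
Applying '+733 days' to 2013-01-09: counting 733 days forward gives 2015-01-12.

2015-01-12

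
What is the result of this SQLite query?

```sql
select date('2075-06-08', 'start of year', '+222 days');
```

2075-08-11

`start of year` rewinds 2075-06-08 to 2075-01-01.
Applying '+222 days' to 2075-01-01: counting 222 days forward gives 2075-08-11.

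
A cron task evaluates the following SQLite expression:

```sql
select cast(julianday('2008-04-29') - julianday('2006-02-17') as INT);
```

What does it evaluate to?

802

11 days remain in February 2006 after the 17th (28 − 17).
Full months from March 2006 through March 2008 contribute their day counts.
Then 29 days into April 2008.
Total: 11 + 31 + 30 + 31 + 30 + 31 + 31 + 30 + 31 + 30 + 31 + 31 + 28 + 31 + 30 + 31 + 30 + 31 + 31 + 30 + 31 + 30 + 31 + 31 + 29 + 31 + 29 = 802.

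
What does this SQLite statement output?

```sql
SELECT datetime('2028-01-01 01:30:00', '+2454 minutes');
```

2454 minutes = 40h 54m; +2454 minutes from 2028-01-01 01:30:00 is 2028-01-02 18:24:00 (crosses midnight).

2028-01-02 18:24:00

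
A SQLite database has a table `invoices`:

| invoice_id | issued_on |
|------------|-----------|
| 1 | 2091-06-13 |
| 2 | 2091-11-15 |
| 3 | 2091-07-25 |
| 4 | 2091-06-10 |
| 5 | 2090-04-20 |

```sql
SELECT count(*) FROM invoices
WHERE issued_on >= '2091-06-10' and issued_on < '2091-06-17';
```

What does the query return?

Rows in [2091-06-10, 2091-06-17): 2091-06-13, 2091-06-10 → 2 rows.

2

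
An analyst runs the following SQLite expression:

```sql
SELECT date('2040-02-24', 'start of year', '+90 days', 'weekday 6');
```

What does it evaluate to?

`start of year` rewinds 2040-02-24 to 2040-01-01.
Applying '+90 days' to 2040-01-01: counting 90 days forward gives 2040-03-31.
`weekday 6` advances to the next Saturday; 2040-03-31 is already a Saturday, so it stays at 2040-03-31.

2040-03-31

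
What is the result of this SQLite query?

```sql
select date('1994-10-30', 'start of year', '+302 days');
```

1994-10-30

`start of year` rewinds 1994-10-30 to 1994-01-01.
Applying '+302 days' to 1994-01-01: counting 302 days forward gives 1994-10-30.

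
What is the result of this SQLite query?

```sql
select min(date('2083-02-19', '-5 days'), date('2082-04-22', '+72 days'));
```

2082-07-03

date('2083-02-19', '-5 days') → 2083-02-14.
date('2082-04-22', '+72 days') → 2082-07-03.
Earlier of the two is 2082-07-03.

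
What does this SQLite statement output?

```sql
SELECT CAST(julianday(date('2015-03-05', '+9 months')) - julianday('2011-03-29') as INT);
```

Adding +9 months to 2015-03-05 gives 2015-12-05.
2 days remain in March 2011 after the 29th (31 − 29).
Full months from April 2011 through November 2015 contribute their day counts.
Then 5 days into December 2015.
Total: 2 + 30 + 31 + 30 + 31 + 31 + 30 + 31 + 30 + 31 + 31 + 29 + 31 + 30 + 31 + 30 + 31 + 31 + 30 + 31 + 30 + 31 + 31 + 28 + 31 + 30 + 31 + 30 + 31 + 31 + 30 + 31 + 30 + 31 + 31 + 28 + 31 + 30 + 31 + 30 + 31 + 31 + 30 + 31 + 30 + 31 + 31 + 28 + 31 + 30 + 31 + 30 + 31 + 31 + 30 + 31 + 30 + 5 = 1712.

1712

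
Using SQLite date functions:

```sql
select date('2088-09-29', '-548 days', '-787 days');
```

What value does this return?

Applying '-548 days' to 2088-09-29: counting 548 days back gives 2087-03-31.
Applying '-787 days' to 2087-03-31: counting 787 days back gives 2085-02-02.

2085-02-02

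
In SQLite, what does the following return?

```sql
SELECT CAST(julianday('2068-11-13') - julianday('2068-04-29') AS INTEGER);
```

1 day remains in April 2068 after the 29th (30 − 29).
Full months from May 2068 through October 2068 contribute their day counts.
Then 13 days into November 2068.
Total: 1 + 31 + 30 + 31 + 31 + 30 + 31 + 13 = 198.

198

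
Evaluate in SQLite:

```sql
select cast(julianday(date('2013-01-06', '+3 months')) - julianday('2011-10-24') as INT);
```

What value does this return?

530

Adding +3 months to 2013-01-06 gives 2013-04-06.
7 days remain in October 2011 after the 24th (31 − 24).
Full months from November 2011 through March 2013 contribute their day counts.
Then 6 days into April 2013.
Total: 7 + 30 + 31 + 31 + 29 + 31 + 30 + 31 + 30 + 31 + 31 + 30 + 31 + 30 + 31 + 31 + 28 + 31 + 6 = 530.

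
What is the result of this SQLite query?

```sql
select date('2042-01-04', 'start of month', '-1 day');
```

`start of month` rewinds 2042-01-04 to 2042-01-01.
Going back 1 day from 2042-01-01 reaches 2041-12-31 (last day of December, 31 days).

2041-12-31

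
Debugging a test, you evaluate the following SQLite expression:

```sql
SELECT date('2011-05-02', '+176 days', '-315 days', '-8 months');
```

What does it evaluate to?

Applying '+176 days' to 2011-05-02: counting 176 days forward gives 2011-10-25.
Applying '-315 days' to 2011-10-25: counting 315 days back gives 2010-12-14.
Adding -8 months to 2010-12-14 gives 2010-04-14.

2010-04-14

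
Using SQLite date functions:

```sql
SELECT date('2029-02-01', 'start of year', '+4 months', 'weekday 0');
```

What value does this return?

`start of year` rewinds 2029-02-01 to 2029-01-01.
Adding +4 months to 2029-01-01 gives 2029-05-01.
`weekday 0` advances to the next Sunday; 2029-05-01 is a Tuesday, so it moves forward to 2029-05-06.

2029-05-06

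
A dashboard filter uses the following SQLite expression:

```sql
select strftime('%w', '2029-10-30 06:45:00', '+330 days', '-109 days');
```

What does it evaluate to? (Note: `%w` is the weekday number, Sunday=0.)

6

First apply '+330 days', '-109 days': 2029-10-30 06:45:00 → 2030-06-08 06:45:00.
2030-06-08 is a Saturday; with Sunday=0 that is 6.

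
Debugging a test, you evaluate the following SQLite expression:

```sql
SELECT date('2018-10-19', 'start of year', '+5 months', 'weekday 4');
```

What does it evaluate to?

`start of year` rewinds 2018-10-19 to 2018-01-01.
Adding +5 months to 2018-01-01 gives 2018-06-01.
`weekday 4` advances to the next Thursday; 2018-06-01 is a Friday, so it moves forward to 2018-06-07.

2018-06-07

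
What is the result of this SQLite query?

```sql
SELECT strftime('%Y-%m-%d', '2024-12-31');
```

2024-12-31

`%Y-%m-%d` extracts the ISO date: 2024-12-31.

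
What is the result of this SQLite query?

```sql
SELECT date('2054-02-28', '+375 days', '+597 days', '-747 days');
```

Applying '+375 days' to 2054-02-28: counting 375 days forward gives 2055-03-10.
Applying '+597 days' to 2055-03-10: counting 597 days forward gives 2056-10-27.
Applying '-747 days' to 2056-10-27: counting 747 days back gives 2054-10-11.

2054-10-11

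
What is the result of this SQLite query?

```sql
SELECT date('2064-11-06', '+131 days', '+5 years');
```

Applying '+131 days' to 2064-11-06: counting 131 days forward gives 2065-03-17.
Adding +5 years to 2065-03-17 gives 2070-03-17.

2070-03-17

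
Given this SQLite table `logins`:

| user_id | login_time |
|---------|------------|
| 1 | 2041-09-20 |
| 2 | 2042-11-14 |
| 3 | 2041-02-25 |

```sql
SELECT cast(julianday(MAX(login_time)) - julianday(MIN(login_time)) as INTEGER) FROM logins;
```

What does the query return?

627

MIN = 2041-02-25, MAX = 2042-11-14.
3 days remain in February 2041 after the 25th (28 − 25).
Full months from March 2041 through October 2042 contribute their day counts.
Then 14 days into November 2042.
Total: 3 + 31 + 30 + 31 + 30 + 31 + 31 + 30 + 31 + 30 + 31 + 31 + 28 + 31 + 30 + 31 + 30 + 31 + 31 + 30 + 31 + 14 = 627.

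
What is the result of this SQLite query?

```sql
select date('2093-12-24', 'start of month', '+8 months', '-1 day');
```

2094-07-31

`start of month` rewinds 2093-12-24 to 2093-12-01.
Adding +8 months to 2093-12-01 gives 2094-08-01.
Going back 1 day from 2094-08-01 reaches 2094-07-31 (last day of July, 31 days).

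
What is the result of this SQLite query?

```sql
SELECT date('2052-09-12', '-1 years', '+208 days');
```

2052-04-07

Adding -1 year to 2052-09-12 gives 2051-09-12.
Applying '+208 days' to 2051-09-12: counting 208 days forward gives 2052-04-07.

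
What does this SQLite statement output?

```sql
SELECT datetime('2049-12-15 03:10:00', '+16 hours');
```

2049-12-15 19:10:00

+16 hours from 2049-12-15 03:10:00 is 2049-12-15 19:10:00.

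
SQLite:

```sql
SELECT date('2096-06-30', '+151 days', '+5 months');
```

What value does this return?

Applying '+151 days' to 2096-06-30: counting 151 days forward gives 2096-11-28.
Adding +5 months to 2096-11-28 gives 2097-04-28.

2097-04-28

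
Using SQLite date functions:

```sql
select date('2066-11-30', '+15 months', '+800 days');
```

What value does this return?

2070-05-10

Adding +15 months to 2066-11-30 targets 2068-02-30. February 2068 has only 29 days, so SQLite normalizes the 1-day overflow forward to 2068-03-01.
Applying '+800 days' to 2068-03-01: counting 800 days forward gives 2070-05-10.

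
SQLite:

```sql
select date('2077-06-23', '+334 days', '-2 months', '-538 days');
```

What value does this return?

2076-10-01

Applying '+334 days' to 2077-06-23: counting 334 days forward gives 2078-05-23.
Adding -2 months to 2078-05-23 gives 2078-03-23.
Applying '-538 days' to 2078-03-23: counting 538 days back gives 2076-10-01.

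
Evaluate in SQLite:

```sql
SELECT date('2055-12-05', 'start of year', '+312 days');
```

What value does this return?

2055-11-09

`start of year` rewinds 2055-12-05 to 2055-01-01.
Applying '+312 days' to 2055-01-01: counting 312 days forward gives 2055-11-09.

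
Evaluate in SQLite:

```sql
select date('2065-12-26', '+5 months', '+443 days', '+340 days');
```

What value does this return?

2068-07-17

Adding +5 months to 2065-12-26 gives 2066-05-26.
Applying '+443 days' to 2066-05-26: counting 443 days forward gives 2067-08-12.
Applying '+340 days' to 2067-08-12: counting 340 days forward gives 2068-07-17.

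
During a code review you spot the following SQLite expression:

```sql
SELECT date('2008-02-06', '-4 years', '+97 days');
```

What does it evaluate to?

Adding -4 years to 2008-02-06 gives 2004-02-06.
Applying '+97 days' to 2004-02-06: counting 97 days forward gives 2004-05-13.

2004-05-13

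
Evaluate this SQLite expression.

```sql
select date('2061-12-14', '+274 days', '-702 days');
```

2060-10-12

Applying '+274 days' to 2061-12-14: counting 274 days forward gives 2062-09-14.
Applying '-702 days' to 2062-09-14: counting 702 days back gives 2060-10-12.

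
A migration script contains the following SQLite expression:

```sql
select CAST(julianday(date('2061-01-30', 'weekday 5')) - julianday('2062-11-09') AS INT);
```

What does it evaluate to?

-643

`weekday 5` advances to the next Friday; 2061-01-30 is a Sunday, so it moves forward to 2061-02-04.
24 days remain in February 2061 after the 4th (28 − 4).
Full months from March 2061 through October 2062 contribute their day counts.
Then 9 days into November 2062.
Total: 24 + 31 + 30 + 31 + 30 + 31 + 31 + 30 + 31 + 30 + 31 + 31 + 28 + 31 + 30 + 31 + 30 + 31 + 31 + 30 + 31 + 9 = 643.
The subtraction is earlier − later, so the result is −643 → -643.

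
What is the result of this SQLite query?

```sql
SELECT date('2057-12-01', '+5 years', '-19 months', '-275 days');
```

Adding +5 years to 2057-12-01 gives 2062-12-01.
Adding -19 months to 2062-12-01 gives 2061-05-01.
Applying '-275 days' to 2061-05-01: counting 275 days back gives 2060-07-30.

2060-07-30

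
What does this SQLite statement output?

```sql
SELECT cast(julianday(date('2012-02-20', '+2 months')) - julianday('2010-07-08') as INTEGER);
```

652

Adding +2 months to 2012-02-20 gives 2012-04-20.
23 days remain in July 2010 after the 8th (31 − 8).
Full months from August 2010 through March 2012 contribute their day counts.
Then 20 days into April 2012.
Total: 23 + 31 + 30 + 31 + 30 + 31 + 31 + 28 + 31 + 30 + 31 + 30 + 31 + 31 + 30 + 31 + 30 + 31 + 31 + 29 + 31 + 20 = 652.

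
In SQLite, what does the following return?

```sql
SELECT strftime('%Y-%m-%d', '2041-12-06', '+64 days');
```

First apply '+64 days': 2041-12-06 → 2042-02-08.
`%Y-%m-%d` extracts the ISO date: 2042-02-08.

2042-02-08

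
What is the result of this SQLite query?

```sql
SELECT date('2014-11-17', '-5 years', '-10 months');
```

2009-01-17

Adding -5 years to 2014-11-17 gives 2009-11-17.
Adding -10 months to 2009-11-17 gives 2009-01-17.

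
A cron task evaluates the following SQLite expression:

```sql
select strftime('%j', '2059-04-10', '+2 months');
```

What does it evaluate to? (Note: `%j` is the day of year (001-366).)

161

First apply '+2 months': 2059-04-10 → 2059-06-10.
Day-of-year for 2059-06-10: days since 2059-01-01 inclusive = 161, zero-padded to 161.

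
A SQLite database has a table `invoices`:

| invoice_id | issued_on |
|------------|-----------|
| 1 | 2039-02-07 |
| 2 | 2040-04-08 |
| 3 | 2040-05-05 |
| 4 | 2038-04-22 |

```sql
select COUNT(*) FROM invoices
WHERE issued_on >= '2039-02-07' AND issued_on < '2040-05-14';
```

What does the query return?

Rows in [2039-02-07, 2040-05-14): 2039-02-07, 2040-04-08, 2040-05-05 → 3 rows.

3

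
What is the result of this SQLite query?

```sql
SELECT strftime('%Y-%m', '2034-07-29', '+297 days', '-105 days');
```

2035-02

First apply '+297 days', '-105 days': 2034-07-29 → 2035-02-06.
`%Y-%m` extracts the year-month: 2035-02.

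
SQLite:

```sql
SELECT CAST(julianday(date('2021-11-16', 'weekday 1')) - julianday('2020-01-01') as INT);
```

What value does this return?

`weekday 1` advances to the next Monday; 2021-11-16 is a Tuesday, so it moves forward to 2021-11-22.
30 days remain in January 2020 after the 1st (31 − 1).
Full months from February 2020 through October 2021 contribute their day counts.
Then 22 days into November 2021.
Total: 30 + 29 + 31 + 30 + 31 + 30 + 31 + 31 + 30 + 31 + 30 + 31 + 31 + 28 + 31 + 30 + 31 + 30 + 31 + 31 + 30 + 31 + 22 = 691.

691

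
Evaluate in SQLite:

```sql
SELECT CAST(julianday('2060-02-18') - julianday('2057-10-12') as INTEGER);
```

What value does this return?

19 days remain in October 2057 after the 12th (31 − 12).
Full months from November 2057 through January 2060 contribute their day counts.
Then 18 days into February 2060.
Total: 19 + 30 + 31 + 31 + 28 + 31 + 30 + 31 + 30 + 31 + 31 + 30 + 31 + 30 + 31 + 31 + 28 + 31 + 30 + 31 + 30 + 31 + 31 + 30 + 31 + 30 + 31 + 31 + 18 = 859.

859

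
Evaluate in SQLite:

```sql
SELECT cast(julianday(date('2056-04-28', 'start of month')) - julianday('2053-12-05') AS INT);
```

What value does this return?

848

`start of month` rewinds 2056-04-28 to 2056-04-01.
26 days remain in December 2053 after the 5th (31 − 5).
Full months from January 2054 through March 2056 contribute their day counts.
Then 1 day into April 2056.
Total: 26 + 31 + 28 + 31 + 30 + 31 + 30 + 31 + 31 + 30 + 31 + 30 + 31 + 31 + 28 + 31 + 30 + 31 + 30 + 31 + 31 + 30 + 31 + 30 + 31 + 31 + 29 + 31 + 1 = 848.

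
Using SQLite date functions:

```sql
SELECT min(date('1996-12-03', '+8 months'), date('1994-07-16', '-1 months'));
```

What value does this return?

1994-06-16

date('1996-12-03', '+8 months') → 1997-08-03.
date('1994-07-16', '-1 months') → 1994-06-16.
Earlier of the two is 1994-06-16.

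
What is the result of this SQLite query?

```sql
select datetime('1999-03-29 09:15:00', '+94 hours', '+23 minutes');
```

1999-04-02 07:38:00

+94 hours from 1999-03-29 09:15:00 is 1999-04-02 07:15:00 (crosses midnight).
+23 minutes from 1999-04-02 07:15:00 is 1999-04-02 07:38:00.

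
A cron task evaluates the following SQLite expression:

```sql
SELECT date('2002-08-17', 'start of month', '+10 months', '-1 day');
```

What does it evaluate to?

`start of month` rewinds 2002-08-17 to 2002-08-01.
Adding +10 months to 2002-08-01 gives 2003-06-01.
Going back 1 day from 2003-06-01 reaches 2003-05-31 (last day of May, 31 days).

2003-05-31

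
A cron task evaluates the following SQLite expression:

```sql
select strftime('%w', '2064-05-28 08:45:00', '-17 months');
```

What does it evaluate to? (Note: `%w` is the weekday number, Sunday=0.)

4

First apply '-17 months': 2064-05-28 08:45:00 → 2062-12-28 08:45:00.
2062-12-28 is a Thursday; with Sunday=0 that is 4.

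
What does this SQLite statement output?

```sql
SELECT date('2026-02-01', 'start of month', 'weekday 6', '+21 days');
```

2026-02-28

`start of month` rewinds 2026-02-01 to 2026-02-01.
`weekday 6` advances to the next Saturday; 2026-02-01 is a Sunday, so it moves forward to 2026-02-07.
Advancing 21 more days within February lands on 2026-02-28.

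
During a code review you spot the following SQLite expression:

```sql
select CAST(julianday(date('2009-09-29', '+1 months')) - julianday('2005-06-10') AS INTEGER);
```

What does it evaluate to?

Adding +1 month to 2009-09-29 gives 2009-10-29.
20 days remain in June 2005 after the 10th (30 − 10).
Full months from July 2005 through September 2009 contribute their day counts.
Then 29 days into October 2009.
Total: 20 + 31 + 31 + 30 + 31 + 30 + 31 + 31 + 28 + 31 + 30 + 31 + 30 + 31 + 31 + 30 + 31 + 30 + 31 + 31 + 28 + 31 + 30 + 31 + 30 + 31 + 31 + 30 + 31 + 30 + 31 + 31 + 29 + 31 + 30 + 31 + 30 + 31 + 31 + 30 + 31 + 30 + 31 + 31 + 28 + 31 + 30 + 31 + 30 + 31 + 31 + 30 + 29 = 1602.

1602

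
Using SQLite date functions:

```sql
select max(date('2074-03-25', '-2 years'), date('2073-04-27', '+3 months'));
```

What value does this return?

date('2074-03-25', '-2 years') → 2072-03-25.
date('2073-04-27', '+3 months') → 2073-07-27.
Later of the two is 2073-07-27.

2073-07-27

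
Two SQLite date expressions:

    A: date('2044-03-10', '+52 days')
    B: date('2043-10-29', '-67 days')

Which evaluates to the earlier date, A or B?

A = 2044-05-01.
B = 2043-08-23.
B is earlier.

B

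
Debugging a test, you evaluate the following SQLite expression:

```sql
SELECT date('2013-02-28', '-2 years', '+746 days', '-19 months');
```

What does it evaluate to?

Adding -2 years to 2013-02-28 gives 2011-02-28.
Applying '+746 days' to 2011-02-28: counting 746 days forward gives 2013-03-15.
Adding -19 months to 2013-03-15 gives 2011-08-15.

2011-08-15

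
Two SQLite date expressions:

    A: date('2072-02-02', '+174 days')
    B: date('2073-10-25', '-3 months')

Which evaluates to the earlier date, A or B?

A

A = 2072-07-25.
B = 2073-07-25.
A is earlier.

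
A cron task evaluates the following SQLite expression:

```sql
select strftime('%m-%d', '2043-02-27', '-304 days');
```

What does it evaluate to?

04-29

First apply '-304 days': 2043-02-27 → 2042-04-29.
`%m-%d` extracts the month-day: 04-29.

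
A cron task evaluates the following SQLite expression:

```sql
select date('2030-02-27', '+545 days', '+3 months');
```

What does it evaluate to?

Applying '+545 days' to 2030-02-27: counting 545 days forward gives 2031-08-26.
Adding +3 months to 2031-08-26 gives 2031-11-26.

2031-11-26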